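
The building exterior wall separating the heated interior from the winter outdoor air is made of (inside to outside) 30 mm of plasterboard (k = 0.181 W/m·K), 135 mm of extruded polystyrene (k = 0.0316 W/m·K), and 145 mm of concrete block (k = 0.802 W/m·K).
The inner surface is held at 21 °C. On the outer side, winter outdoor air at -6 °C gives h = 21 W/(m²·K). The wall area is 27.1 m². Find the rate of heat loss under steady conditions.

Using the resistance-network approach (series):
R_plasterboard = L/(kA) = 0.03/(0.181×27.1) = 0.006116 K/W
R_extruded polystyrene = L/(kA) = 0.135/(0.0316×27.1) = 0.1576 K/W
R_concrete block = L/(kA) = 0.145/(0.802×27.1) = 0.006672 K/W
R_outer film = 1/(h_o·A) = 1/(21×27.1) = 0.001757 K/W
R_total = 0.1722 K/W
Q = ΔT / R_total = 27 / 0.1722

Q ≈ 157 W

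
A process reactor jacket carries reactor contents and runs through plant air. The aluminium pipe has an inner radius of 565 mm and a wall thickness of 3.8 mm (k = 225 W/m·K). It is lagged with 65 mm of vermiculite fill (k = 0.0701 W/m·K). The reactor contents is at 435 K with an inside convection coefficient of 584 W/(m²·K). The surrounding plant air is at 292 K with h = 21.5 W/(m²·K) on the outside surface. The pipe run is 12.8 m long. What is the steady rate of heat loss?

Treating each annulus and film as a series resistance:
R_inner film = 1/(h_i·2πr₁L) = 1/(584×2π×0.565×12.8) = 3.768×10^-5 K/W
R_aluminium pipe wall = ln(568.8/565)/(2π×225×12.8) = 3.704×10^-7 K/W
R_vermiculite fill = ln(633.8/568.8)/(2π×0.0701×12.8) = 0.01919 K/W
R_outer film = 1/(h_o·2πr_oL) = 1/(21.5×2π×0.6338×12.8) = 9.125×10^-4 K/W
R_total = 0.02014 K/W
Q = ΔT/R_total = 143/0.02014

Q ≈ 7100 W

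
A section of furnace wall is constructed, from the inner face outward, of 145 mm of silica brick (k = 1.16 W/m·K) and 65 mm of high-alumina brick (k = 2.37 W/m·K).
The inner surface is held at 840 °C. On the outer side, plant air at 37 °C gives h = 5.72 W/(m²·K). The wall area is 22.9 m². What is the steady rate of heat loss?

Q ≈ 56200 W

Using the resistance-network approach (series):
R_silica brick = L/(kA) = 0.145/(1.16×22.9) = 0.005459 K/W
R_high-alumina brick = L/(kA) = 0.065/(2.37×22.9) = 0.001198 K/W
R_outer film = 1/(h_o·A) = 1/(5.72×22.9) = 0.007634 K/W
R_total = 0.01429 K/W
Q = ΔT / R_total = 803 / 0.01429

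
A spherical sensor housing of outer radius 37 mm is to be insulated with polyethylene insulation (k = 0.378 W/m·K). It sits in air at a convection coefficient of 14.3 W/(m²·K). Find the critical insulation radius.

For a sphere r_cr = 2k/h = 2×0.378/14.3
r_cr = 52.9 mm; since the bare radius (37 mm) is below r_cr, adding a thin layer of insulation will *increase* heat loss.

r_cr ≈ 52.9 mm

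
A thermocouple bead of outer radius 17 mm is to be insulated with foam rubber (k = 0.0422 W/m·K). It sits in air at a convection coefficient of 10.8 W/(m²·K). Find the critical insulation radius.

r_cr ≈ 7.81 mm

For a sphere r_cr = 2k/h = 2×0.0422/10.8
r_cr = 7.81 mm; since the bare radius (17 mm) is above r_cr, any added insulation will reduce heat loss.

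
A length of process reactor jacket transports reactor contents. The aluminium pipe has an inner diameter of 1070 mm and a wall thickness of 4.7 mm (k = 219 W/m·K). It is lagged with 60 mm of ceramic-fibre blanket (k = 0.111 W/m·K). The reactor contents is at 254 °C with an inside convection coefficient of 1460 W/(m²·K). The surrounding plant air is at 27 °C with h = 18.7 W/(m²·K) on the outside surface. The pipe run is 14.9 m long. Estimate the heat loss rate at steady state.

Per-layer cylindrical resistances, series-summed:
R_inner film = 1/(h_i·2πr₁L) = 1/(1460×2π×0.535×14.9) = 1.367×10^-5 K/W
R_aluminium pipe wall = ln(539.7/535)/(2π×219×14.9) = 4.266×10^-7 K/W
R_ceramic-fibre blanket = ln(599.7/539.7)/(2π×0.111×14.9) = 0.01014 K/W
R_outer film = 1/(h_o·2πr_oL) = 1/(18.7×2π×0.5997×14.9) = 9.525×10^-4 K/W
R_total = 0.01111 K/W
Q = ΔT/R_total = 227/0.01111

Q ≈ 20400 W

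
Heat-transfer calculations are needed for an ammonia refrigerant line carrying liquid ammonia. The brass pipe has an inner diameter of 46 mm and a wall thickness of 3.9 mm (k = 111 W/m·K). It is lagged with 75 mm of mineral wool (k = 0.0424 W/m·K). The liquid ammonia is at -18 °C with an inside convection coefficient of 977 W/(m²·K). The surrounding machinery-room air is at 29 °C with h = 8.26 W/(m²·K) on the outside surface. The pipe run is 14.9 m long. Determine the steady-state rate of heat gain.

Cylindrical conduction, so R = ln(r₂/r₁)/(2πkL) per layer, in series:
R_inner film = 1/(h_i·2πr₁L) = 1/(977×2π×0.023×14.9) = 4.753×10^-4 K/W
R_brass pipe wall = ln(26.9/23)/(2π×111×14.9) = 1.507×10^-5 K/W
R_mineral wool = ln(101.9/26.9)/(2π×0.0424×14.9) = 0.3355 K/W
R_outer film = 1/(h_o·2πr_oL) = 1/(8.26×2π×0.1019×14.9) = 0.01269 K/W
R_total = 0.3487 K/W
Q = ΔT/R_total = 47/0.3487

Q ≈ 135 W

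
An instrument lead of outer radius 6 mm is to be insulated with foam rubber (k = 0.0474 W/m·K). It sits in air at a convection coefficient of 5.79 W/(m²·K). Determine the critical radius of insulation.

For a cylinder r_cr = k/h = 0.0474/5.79
r_cr = 8.19 mm; since the bare radius (6 mm) is below r_cr, adding a thin layer of insulation will *increase* heat loss.

r_cr ≈ 8.19 mm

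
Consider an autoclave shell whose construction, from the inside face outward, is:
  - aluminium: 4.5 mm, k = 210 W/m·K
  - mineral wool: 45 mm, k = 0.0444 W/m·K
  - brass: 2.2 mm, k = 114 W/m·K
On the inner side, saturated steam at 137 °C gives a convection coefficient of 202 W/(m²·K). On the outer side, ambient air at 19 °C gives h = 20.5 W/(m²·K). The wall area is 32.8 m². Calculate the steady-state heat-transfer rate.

Q ≈ 3630 W

Using the resistance-network approach (series):
R_inner film = 1/(h_i·A) = 1/(202×32.8) = 1.509×10^-4 K/W
R_aluminium = L/(kA) = 0.0045/(210×32.8) = 6.533×10^-7 K/W
R_mineral wool = L/(kA) = 0.045/(0.0444×32.8) = 0.0309 K/W
R_brass = L/(kA) = 0.0022/(114×32.8) = 5.884×10^-7 K/W
R_outer film = 1/(h_o·A) = 1/(20.5×32.8) = 0.001487 K/W
R_total = 0.03254 K/W
Q = ΔT / R_total = 118 / 0.03254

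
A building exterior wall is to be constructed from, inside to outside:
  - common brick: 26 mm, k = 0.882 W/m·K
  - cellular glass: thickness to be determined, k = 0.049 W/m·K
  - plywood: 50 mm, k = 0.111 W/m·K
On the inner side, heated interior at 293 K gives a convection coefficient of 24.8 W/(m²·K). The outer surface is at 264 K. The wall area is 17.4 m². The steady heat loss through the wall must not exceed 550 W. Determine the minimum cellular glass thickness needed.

L ≈ 19.5 mm

Series thermal resistances:
R_inner film = 1/(h_i·A) = 1/(24.8×17.4) = 0.002317 K/W
R_common brick = L/(kA) = 0.026/(0.882×17.4) = 0.001694 K/W
R_plywood = L/(kA) = 0.05/(0.111×17.4) = 0.02589 K/W
Sum of the known resistances R_other = 0.0299 K/W
Required total resistance R_tot = ΔT/Q_allow = 29/550 = 0.05273 K/W
R_cellular glass = R_tot − R_other = 0.02283 K/W
L = R·k·A = 0.02283×0.049×17.4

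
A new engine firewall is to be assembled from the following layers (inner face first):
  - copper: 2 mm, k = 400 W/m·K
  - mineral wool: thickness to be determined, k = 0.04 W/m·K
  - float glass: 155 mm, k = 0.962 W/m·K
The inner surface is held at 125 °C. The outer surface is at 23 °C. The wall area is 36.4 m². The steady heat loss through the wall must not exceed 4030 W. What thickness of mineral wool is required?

Thermal resistances in series:
R_copper = L/(kA) = 0.002/(400×36.4) = 1.374×10^-7 K/W
R_float glass = L/(kA) = 0.155/(0.962×36.4) = 0.004426 K/W
Sum of the known resistances R_other = 0.004427 K/W
Required total resistance R_tot = ΔT/Q_allow = 102/4030 = 0.02531 K/W
R_mineral wool = R_tot − R_other = 0.02088 K/W
L = R·k·A = 0.02088×0.04×36.4

L ≈ 30.4 mm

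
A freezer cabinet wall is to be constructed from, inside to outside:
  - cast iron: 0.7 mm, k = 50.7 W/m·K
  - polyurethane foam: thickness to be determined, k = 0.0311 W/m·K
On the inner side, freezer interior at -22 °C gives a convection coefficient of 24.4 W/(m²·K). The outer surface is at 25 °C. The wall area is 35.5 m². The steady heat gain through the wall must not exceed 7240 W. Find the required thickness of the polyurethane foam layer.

L ≈ 5.89 mm

Thermal resistances in series:
R_inner film = 1/(h_i·A) = 1/(24.4×35.5) = 0.001154 K/W
R_cast iron = L/(kA) = 0.0007/(50.7×35.5) = 3.889×10^-7 K/W
Sum of the known resistances R_other = 0.001155 K/W
Required total resistance R_tot = ΔT/Q_allow = 47/7240 = 0.006492 K/W
R_polyurethane foam = R_tot − R_other = 0.005337 K/W
L = R·k·A = 0.005337×0.0311×35.5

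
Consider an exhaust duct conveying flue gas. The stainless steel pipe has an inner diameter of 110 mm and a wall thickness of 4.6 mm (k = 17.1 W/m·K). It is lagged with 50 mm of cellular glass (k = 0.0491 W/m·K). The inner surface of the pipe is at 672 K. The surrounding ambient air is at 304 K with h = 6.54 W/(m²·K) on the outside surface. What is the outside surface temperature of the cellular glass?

For a radial system each layer contributes R = ln(r_out/r_in)/(2πkL); films add R = 1/(hA).
R_stainless steel pipe wall = ln(59.6/55)/(2π×17.1×1) = 7.476×10^-4 K/W
R_cellular glass = ln(109.6/59.6)/(2π×0.0491×1) = 1.975 K/W
R_outer film = 1/(h_o·2πr_oL) = 1/(6.54×2π×0.1096×1) = 0.222 K/W
R_total = 2.197 K/W
Q = ΔT/R_total = 368/2.197
Q = 167 W/m
T_interface = T_inner − Q·ΣR(inner→interface) = 672 − 167×1.975

T ≈ 341 K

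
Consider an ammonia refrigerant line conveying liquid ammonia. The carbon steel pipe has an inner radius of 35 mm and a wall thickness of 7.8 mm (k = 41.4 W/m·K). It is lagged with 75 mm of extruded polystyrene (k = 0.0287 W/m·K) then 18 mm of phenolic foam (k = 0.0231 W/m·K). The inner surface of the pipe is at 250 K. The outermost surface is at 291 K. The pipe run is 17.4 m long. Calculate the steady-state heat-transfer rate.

For a radial system each layer contributes R = ln(r_out/r_in)/(2πkL); films add R = 1/(hA).
R_carbon steel pipe wall = ln(42.8/35)/(2π×41.4×17.4) = 4.445×10^-5 K/W
R_extruded polystyrene = ln(117.8/42.8)/(2π×0.0287×17.4) = 0.3227 K/W
R_phenolic foam = ln(135.8/117.8)/(2π×0.0231×17.4) = 0.0563 K/W
R_total = 0.379 K/W
Q = ΔT/R_total = 41/0.379

Q ≈ 108 W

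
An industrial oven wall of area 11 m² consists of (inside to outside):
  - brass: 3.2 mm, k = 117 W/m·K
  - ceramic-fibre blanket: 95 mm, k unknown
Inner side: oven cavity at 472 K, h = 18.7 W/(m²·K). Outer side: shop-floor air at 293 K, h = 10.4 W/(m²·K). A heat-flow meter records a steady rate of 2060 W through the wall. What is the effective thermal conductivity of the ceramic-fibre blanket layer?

k ≈ 0.118 W/(m·K)

Using the resistance-network approach (series):
R_inner film = 1/(h_i·A) = 1/(18.7×11) = 0.004861 K/W
R_brass = L/(kA) = 0.0032/(117×11) = 2.486×10^-6 K/W
R_outer film = 1/(h_o·A) = 1/(10.4×11) = 0.008741 K/W
Sum of known resistances R_other = 0.01361 K/W
Total R = ΔT/Q = 179/2060 = 0.08689 K/W
R_ceramic-fibre blanket = R_total − R_other = 0.07329 K/W
k = L/(R·A) = 0.095/(0.07329×11)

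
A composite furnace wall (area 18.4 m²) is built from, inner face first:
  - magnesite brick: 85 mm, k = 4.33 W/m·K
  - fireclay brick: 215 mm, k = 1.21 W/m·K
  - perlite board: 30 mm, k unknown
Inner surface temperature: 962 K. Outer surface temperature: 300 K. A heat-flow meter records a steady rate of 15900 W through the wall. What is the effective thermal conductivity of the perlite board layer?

Treating each layer as a thermal resistance in series:
R_magnesite brick = L/(kA) = 0.085/(4.33×18.4) = 0.001067 K/W
R_fireclay brick = L/(kA) = 0.215/(1.21×18.4) = 0.009657 K/W
Sum of known resistances R_other = 0.01072 K/W
Total R = ΔT/Q = 662/15900 = 0.04164 K/W
R_perlite board = R_total − R_other = 0.03091 K/W
k = L/(R·A) = 0.03/(0.03091×18.4)

k ≈ 0.0527 W/(m·K)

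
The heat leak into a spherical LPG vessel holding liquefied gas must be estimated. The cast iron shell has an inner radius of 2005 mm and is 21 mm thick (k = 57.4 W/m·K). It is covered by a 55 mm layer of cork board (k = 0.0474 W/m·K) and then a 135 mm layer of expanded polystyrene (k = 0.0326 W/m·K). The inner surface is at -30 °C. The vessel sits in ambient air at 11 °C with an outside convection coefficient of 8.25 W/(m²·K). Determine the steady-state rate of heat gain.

Q ≈ 430 W

Radial (spherical) resistances in series:
R_cast iron shell = (1/2.005 − 1/2.026)/(4π×57.4) = 7.167×10^-6 K/W
R_cork board = (1/2.026 − 1/2.081)/(4π×0.0474) = 0.0219 K/W
R_expanded polystyrene = (1/2.081 − 1/2.216)/(4π×0.0326) = 0.07146 K/W
R_outer film = 1/(h·4πr_o²) = 1/(8.25×4π×2.216²) = 0.001964 K/W
R_total = 0.09533 K/W
Q = ΔT/R_total = 41/0.09533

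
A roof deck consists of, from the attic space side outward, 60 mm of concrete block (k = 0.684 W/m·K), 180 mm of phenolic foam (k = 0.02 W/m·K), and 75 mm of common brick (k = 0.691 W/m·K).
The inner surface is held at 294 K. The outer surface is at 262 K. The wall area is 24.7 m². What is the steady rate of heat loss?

Model the wall as resistances in series:
R_concrete block = L/(kA) = 0.06/(0.684×24.7) = 0.003551 K/W
R_phenolic foam = L/(kA) = 0.18/(0.02×24.7) = 0.3644 K/W
R_common brick = L/(kA) = 0.075/(0.691×24.7) = 0.004394 K/W
R_total = 0.3723 K/W
Q = ΔT / R_total = 32 / 0.3723

Q ≈ 85.9 W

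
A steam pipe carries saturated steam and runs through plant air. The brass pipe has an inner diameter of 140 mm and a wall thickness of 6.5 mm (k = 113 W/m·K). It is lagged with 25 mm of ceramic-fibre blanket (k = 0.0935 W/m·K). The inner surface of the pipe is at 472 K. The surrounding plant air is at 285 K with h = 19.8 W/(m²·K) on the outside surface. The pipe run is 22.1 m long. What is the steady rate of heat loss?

For a radial system each layer contributes R = ln(r_out/r_in)/(2πkL); films add R = 1/(hA).
R_brass pipe wall = ln(76.5/70)/(2π×113×22.1) = 5.659×10^-6 K/W
R_ceramic-fibre blanket = ln(101.5/76.5)/(2π×0.0935×22.1) = 0.02178 K/W
R_outer film = 1/(h_o·2πr_oL) = 1/(19.8×2π×0.1015×22.1) = 0.003583 K/W
R_total = 0.02537 K/W
Q = ΔT/R_total = 187/0.02537

Q ≈ 7370 W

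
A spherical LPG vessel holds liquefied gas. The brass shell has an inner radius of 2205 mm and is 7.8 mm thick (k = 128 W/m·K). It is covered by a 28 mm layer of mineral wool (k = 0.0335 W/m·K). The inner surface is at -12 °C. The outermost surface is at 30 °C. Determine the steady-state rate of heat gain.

Q ≈ 3130 W

Radial (spherical) resistances in series:
R_brass shell = (1/2.205 − 1/2.2128)/(4π×128) = 9.939×10^-7 K/W
R_mineral wool = (1/2.2128 − 1/2.2408)/(4π×0.0335) = 0.01341 K/W
R_total = 0.01341 K/W
Q = ΔT/R_total = 42/0.01341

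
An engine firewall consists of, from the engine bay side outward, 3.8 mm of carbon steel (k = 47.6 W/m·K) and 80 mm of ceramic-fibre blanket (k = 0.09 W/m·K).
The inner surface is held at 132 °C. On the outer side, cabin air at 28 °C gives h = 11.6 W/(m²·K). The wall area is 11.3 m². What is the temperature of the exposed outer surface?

Model the wall as resistances in series:
R_carbon steel = L/(kA) = 0.0038/(47.6×11.3) = 7.065×10^-6 K/W
R_ceramic-fibre blanket = L/(kA) = 0.08/(0.09×11.3) = 0.07866 K/W
R_outer film = 1/(h_o·A) = 1/(11.6×11.3) = 0.007629 K/W
R_total = 0.0863 K/W;  Q = ΔT/R_total = 104/0.0863 = 1205 W
T_interface = T_inner − Q·ΣR(inner→interface) = 132 − 1210×0.07867

T ≈ 37.2 °C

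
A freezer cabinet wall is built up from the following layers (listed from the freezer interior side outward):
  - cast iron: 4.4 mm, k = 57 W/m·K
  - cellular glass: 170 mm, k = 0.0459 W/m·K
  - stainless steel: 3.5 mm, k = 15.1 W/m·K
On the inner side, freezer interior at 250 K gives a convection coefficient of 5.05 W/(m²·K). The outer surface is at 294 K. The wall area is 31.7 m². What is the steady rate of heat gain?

Q ≈ 357 W

Treating each layer as a thermal resistance in series:
R_inner film = 1/(h_i·A) = 1/(5.05×31.7) = 0.006247 K/W
R_cast iron = L/(kA) = 0.0044/(57×31.7) = 2.435×10^-6 K/W
R_cellular glass = L/(kA) = 0.17/(0.0459×31.7) = 0.1168 K/W
R_stainless steel = L/(kA) = 0.0035/(15.1×31.7) = 7.312×10^-6 K/W
R_total = 0.1231 K/W
Q = ΔT / R_total = 44 / 0.1231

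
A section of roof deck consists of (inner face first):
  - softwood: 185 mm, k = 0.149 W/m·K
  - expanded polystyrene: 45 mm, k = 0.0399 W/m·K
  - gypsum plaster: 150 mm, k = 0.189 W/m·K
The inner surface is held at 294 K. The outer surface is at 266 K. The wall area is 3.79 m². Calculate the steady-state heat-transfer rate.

Q ≈ 33.5 W

Model the wall as resistances in series:
R_softwood = L/(kA) = 0.185/(0.149×3.79) = 0.3276 K/W
R_expanded polystyrene = L/(kA) = 0.045/(0.0399×3.79) = 0.2976 K/W
R_gypsum plaster = L/(kA) = 0.15/(0.189×3.79) = 0.2094 K/W
R_total = 0.8346 K/W
Q = ΔT / R_total = 28 / 0.8346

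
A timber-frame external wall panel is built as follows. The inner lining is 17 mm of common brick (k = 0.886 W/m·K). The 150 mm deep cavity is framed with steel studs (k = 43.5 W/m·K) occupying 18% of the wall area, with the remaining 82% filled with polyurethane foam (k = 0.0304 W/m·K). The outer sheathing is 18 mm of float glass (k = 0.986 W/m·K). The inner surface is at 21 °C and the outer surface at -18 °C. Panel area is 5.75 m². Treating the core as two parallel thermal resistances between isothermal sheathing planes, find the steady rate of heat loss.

Sheathing layers in series; stud and cavity paths in parallel between them.
R_inner = 0.017/(0.886×5.75) = 0.003337 K/W
R_stud  = 0.15/(43.5×0.18×5.75) = 0.003332 K/W
R_cav   = 0.15/(0.0304×0.82×5.75) = 1.046 K/W
1/R_core = 1/R_stud + 1/R_cav → R_core = 0.003321 K/W
R_outer = 0.018/(0.986×5.75) = 0.003175 K/W
R_total = 0.009833 K/W
Q = ΔT/R_total = 39/0.009833

Q ≈ 3970 W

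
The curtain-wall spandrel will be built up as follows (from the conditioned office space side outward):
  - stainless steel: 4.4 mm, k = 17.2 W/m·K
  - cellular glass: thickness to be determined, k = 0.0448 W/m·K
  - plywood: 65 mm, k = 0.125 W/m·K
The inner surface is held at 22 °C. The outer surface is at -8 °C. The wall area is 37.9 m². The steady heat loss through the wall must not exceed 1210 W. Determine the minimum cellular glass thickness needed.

Using the resistance-network approach (series):
R_stainless steel = L/(kA) = 0.0044/(17.2×37.9) = 6.75×10^-6 K/W
R_plywood = L/(kA) = 0.065/(0.125×37.9) = 0.01372 K/W
Sum of the known resistances R_other = 0.01373 K/W
Required total resistance R_tot = ΔT/Q_allow = 30/1210 = 0.02479 K/W
R_cellular glass = R_tot − R_other = 0.01107 K/W
L = R·k·A = 0.01107×0.0448×37.9

L ≈ 18.8 mm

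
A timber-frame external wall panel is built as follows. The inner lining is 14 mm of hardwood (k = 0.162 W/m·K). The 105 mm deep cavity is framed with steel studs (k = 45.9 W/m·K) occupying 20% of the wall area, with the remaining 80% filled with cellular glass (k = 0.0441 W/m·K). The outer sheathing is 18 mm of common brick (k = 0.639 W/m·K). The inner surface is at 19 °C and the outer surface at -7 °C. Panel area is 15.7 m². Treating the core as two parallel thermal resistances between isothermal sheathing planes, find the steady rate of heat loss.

Q ≈ 3240 W

Sheathing layers in series; stud and cavity paths in parallel between them.
R_inner = 0.014/(0.162×15.7) = 0.005504 K/W
R_stud  = 0.105/(45.9×0.2×15.7) = 7.285×10^-4 K/W
R_cav   = 0.105/(0.0441×0.8×15.7) = 0.1896 K/W
1/R_core = 1/R_stud + 1/R_cav → R_core = 7.257×10^-4 K/W
R_outer = 0.018/(0.639×15.7) = 0.001794 K/W
R_total = 0.008024 K/W
Q = ΔT/R_total = 26/0.008024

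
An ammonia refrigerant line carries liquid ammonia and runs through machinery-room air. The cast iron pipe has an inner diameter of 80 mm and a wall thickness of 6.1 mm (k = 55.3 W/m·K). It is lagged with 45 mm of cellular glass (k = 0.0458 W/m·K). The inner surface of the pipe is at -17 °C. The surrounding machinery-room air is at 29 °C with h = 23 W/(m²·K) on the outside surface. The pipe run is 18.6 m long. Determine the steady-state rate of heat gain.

Radial resistances (cylindrical: R_cond = ln(r_o/r_i)/(2πkL), R_conv = 1/(h·2πrL)):
R_cast iron pipe wall = ln(46.1/40)/(2π×55.3×18.6) = 2.196×10^-5 K/W
R_cellular glass = ln(91.1/46.1)/(2π×0.0458×18.6) = 0.1273 K/W
R_outer film = 1/(h_o·2πr_oL) = 1/(23×2π×0.0911×18.6) = 0.004084 K/W
R_total = 0.1314 K/W
Q = ΔT/R_total = 46/0.1314

Q ≈ 350 W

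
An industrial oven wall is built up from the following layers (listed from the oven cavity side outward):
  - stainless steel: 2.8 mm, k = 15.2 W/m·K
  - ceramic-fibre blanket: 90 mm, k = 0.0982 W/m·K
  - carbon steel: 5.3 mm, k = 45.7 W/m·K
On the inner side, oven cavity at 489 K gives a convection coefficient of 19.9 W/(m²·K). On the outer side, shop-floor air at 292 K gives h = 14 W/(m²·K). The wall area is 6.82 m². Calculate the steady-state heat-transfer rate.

Q ≈ 1290 W

Treating each layer as a thermal resistance in series:
R_inner film = 1/(h_i·A) = 1/(19.9×6.82) = 0.007368 K/W
R_stainless steel = L/(kA) = 0.0028/(15.2×6.82) = 2.701×10^-5 K/W
R_ceramic-fibre blanket = L/(kA) = 0.09/(0.0982×6.82) = 0.1344 K/W
R_carbon steel = L/(kA) = 0.0053/(45.7×6.82) = 1.7×10^-5 K/W
R_outer film = 1/(h_o·A) = 1/(14×6.82) = 0.01047 K/W
R_total = 0.1523 K/W
Q = ΔT / R_total = 197 / 0.1523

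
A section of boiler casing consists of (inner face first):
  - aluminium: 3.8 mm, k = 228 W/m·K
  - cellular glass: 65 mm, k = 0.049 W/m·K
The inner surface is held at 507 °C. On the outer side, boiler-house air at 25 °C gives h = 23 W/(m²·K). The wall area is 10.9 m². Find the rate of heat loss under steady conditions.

Q ≈ 3830 W

Model the wall as resistances in series:
R_aluminium = L/(kA) = 0.0038/(228×10.9) = 1.529×10^-6 K/W
R_cellular glass = L/(kA) = 0.065/(0.049×10.9) = 0.1217 K/W
R_outer film = 1/(h_o·A) = 1/(23×10.9) = 0.003989 K/W
R_total = 0.1257 K/W
Q = ΔT / R_total = 482 / 0.1257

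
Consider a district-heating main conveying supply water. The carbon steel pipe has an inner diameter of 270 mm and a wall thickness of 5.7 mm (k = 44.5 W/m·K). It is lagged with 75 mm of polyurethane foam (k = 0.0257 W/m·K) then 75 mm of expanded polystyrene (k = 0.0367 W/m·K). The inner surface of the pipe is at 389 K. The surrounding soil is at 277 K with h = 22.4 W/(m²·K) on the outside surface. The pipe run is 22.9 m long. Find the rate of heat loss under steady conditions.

Treating each annulus and film as a series resistance:
R_carbon steel pipe wall = ln(140.7/135)/(2π×44.5×22.9) = 6.459×10^-6 K/W
R_polyurethane foam = ln(215.7/140.7)/(2π×0.0257×22.9) = 0.1155 K/W
R_expanded polystyrene = ln(290.7/215.7)/(2π×0.0367×22.9) = 0.05651 K/W
R_outer film = 1/(h_o·2πr_oL) = 1/(22.4×2π×0.2907×22.9) = 0.001067 K/W
R_total = 0.1731 K/W
Q = ΔT/R_total = 112/0.1731

Q ≈ 647 W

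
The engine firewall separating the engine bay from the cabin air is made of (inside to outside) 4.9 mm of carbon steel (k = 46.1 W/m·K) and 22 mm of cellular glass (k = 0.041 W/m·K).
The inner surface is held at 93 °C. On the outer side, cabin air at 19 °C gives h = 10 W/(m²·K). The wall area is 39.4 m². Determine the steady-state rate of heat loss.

Q ≈ 4580 W

Series thermal resistances:
R_carbon steel = L/(kA) = 0.0049/(46.1×39.4) = 2.698×10^-6 K/W
R_cellular glass = L/(kA) = 0.022/(0.041×39.4) = 0.01362 K/W
R_outer film = 1/(h_o·A) = 1/(10×39.4) = 0.002538 K/W
R_total = 0.01616 K/W
Q = ΔT / R_total = 74 / 0.01616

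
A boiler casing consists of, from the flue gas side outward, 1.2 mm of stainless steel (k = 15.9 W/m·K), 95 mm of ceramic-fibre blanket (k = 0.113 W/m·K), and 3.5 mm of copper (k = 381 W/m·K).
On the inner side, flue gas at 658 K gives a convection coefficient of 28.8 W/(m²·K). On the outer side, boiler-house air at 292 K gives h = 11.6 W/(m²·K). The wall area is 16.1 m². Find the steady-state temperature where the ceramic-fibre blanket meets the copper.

T ≈ 325 K

Series thermal resistances:
R_inner film = 1/(h_i·A) = 1/(28.8×16.1) = 0.002157 K/W
R_stainless steel = L/(kA) = 0.0012/(15.9×16.1) = 4.688×10^-6 K/W
R_ceramic-fibre blanket = L/(kA) = 0.095/(0.113×16.1) = 0.05222 K/W
R_copper = L/(kA) = 0.0035/(381×16.1) = 5.706×10^-7 K/W
R_outer film = 1/(h_o·A) = 1/(11.6×16.1) = 0.005354 K/W
R_total = 0.05973 K/W;  Q = ΔT/R_total = 366/0.05973 = 6127 W
T_interface = T_inner − Q·ΣR(inner→interface) = 658 − 6130×0.05438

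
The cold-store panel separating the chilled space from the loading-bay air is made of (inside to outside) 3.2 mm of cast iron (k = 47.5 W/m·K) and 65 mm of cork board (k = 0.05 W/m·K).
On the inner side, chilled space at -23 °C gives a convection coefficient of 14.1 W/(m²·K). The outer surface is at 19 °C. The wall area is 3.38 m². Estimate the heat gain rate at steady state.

Model the wall as resistances in series:
R_inner film = 1/(h_i·A) = 1/(14.1×3.38) = 0.02098 K/W
R_cast iron = L/(kA) = 0.0032/(47.5×3.38) = 1.993×10^-5 K/W
R_cork board = L/(kA) = 0.065/(0.05×3.38) = 0.3846 K/W
R_total = 0.4056 K/W
Q = ΔT / R_total = 42 / 0.4056

Q ≈ 104 W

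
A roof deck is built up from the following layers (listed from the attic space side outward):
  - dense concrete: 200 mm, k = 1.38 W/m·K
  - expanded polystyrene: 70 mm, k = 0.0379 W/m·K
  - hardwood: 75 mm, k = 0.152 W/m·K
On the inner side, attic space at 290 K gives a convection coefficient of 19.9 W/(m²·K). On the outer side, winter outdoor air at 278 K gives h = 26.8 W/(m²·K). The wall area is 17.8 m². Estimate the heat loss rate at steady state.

Q ≈ 83 W

Thermal resistances in series:
R_inner film = 1/(h_i·A) = 1/(19.9×17.8) = 0.002823 K/W
R_dense concrete = L/(kA) = 0.2/(1.38×17.8) = 0.008142 K/W
R_expanded polystyrene = L/(kA) = 0.07/(0.0379×17.8) = 0.1038 K/W
R_hardwood = L/(kA) = 0.075/(0.152×17.8) = 0.02772 K/W
R_outer film = 1/(h_o·A) = 1/(26.8×17.8) = 0.002096 K/W
R_total = 0.1445 K/W
Q = ΔT / R_total = 12 / 0.1445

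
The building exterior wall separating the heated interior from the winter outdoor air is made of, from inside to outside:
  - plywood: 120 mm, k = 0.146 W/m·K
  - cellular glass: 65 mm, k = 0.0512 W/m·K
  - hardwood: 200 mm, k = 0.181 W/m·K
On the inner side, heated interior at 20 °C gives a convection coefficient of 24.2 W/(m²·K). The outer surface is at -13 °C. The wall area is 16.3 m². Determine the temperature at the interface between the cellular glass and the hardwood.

Using the resistance-network approach (series):
R_inner film = 1/(h_i·A) = 1/(24.2×16.3) = 0.002535 K/W
R_plywood = L/(kA) = 0.12/(0.146×16.3) = 0.05042 K/W
R_cellular glass = L/(kA) = 0.065/(0.0512×16.3) = 0.07789 K/W
R_hardwood = L/(kA) = 0.2/(0.181×16.3) = 0.06779 K/W
R_total = 0.1986 K/W;  Q = ΔT/R_total = 33/0.1986 = 166.1 W
T_interface = T_inner − Q·ΣR(inner→interface) = 20 − 166×0.1308

T ≈ -1.74 °C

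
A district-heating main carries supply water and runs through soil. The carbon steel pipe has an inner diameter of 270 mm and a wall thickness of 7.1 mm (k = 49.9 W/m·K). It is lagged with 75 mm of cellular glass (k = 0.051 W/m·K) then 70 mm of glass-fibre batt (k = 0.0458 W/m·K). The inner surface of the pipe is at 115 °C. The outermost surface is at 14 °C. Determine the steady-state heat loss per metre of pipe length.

Radial resistances (cylindrical: R_cond = ln(r_o/r_i)/(2πkL), R_conv = 1/(h·2πrL)):
R_carbon steel pipe wall = ln(142.1/135)/(2π×49.9×1) = 1.635×10^-4 K/W
R_cellular glass = ln(217.1/142.1)/(2π×0.051×1) = 1.323 K/W
R_glass-fibre batt = ln(287.1/217.1)/(2π×0.0458×1) = 0.9712 K/W
R_total = 2.294 K/W
Q = ΔT/R_total = 101/2.294

q′ ≈ 44 W/m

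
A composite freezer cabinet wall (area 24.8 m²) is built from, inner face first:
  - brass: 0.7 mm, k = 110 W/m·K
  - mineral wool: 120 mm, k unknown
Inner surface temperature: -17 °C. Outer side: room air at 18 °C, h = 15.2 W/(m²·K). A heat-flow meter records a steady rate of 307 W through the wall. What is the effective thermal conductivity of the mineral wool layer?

k ≈ 0.0435 W/(m·K)

Treating each layer as a thermal resistance in series:
R_brass = L/(kA) = 0.0007/(110×24.8) = 2.566×10^-7 K/W
R_outer film = 1/(h_o·A) = 1/(15.2×24.8) = 0.002653 K/W
Sum of known resistances R_other = 0.002653 K/W
Total R = ΔT/Q = 35/307 = 0.114 K/W
R_mineral wool = R_total − R_other = 0.1114 K/W
k = L/(R·A) = 0.12/(0.1114×24.8)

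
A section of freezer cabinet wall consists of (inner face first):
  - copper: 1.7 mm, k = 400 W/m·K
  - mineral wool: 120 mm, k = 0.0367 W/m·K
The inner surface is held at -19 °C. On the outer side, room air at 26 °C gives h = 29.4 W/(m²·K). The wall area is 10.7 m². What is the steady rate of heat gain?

Series thermal resistances:
R_copper = L/(kA) = 0.0017/(400×10.7) = 3.972×10^-7 K/W
R_mineral wool = L/(kA) = 0.12/(0.0367×10.7) = 0.3056 K/W
R_outer film = 1/(h_o·A) = 1/(29.4×10.7) = 0.003179 K/W
R_total = 0.3088 K/W
Q = ΔT / R_total = 45 / 0.3088

Q ≈ 146 W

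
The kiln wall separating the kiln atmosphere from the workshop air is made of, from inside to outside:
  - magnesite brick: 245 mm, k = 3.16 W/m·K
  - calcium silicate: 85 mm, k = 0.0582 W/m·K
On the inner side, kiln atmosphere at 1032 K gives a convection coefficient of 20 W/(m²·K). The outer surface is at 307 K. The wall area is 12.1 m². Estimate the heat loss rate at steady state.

Q ≈ 5520 W

Thermal resistances in series:
R_inner film = 1/(h_i·A) = 1/(20×12.1) = 0.004132 K/W
R_magnesite brick = L/(kA) = 0.245/(3.16×12.1) = 0.006408 K/W
R_calcium silicate = L/(kA) = 0.085/(0.0582×12.1) = 0.1207 K/W
R_total = 0.1312 K/W
Q = ΔT / R_total = 725 / 0.1312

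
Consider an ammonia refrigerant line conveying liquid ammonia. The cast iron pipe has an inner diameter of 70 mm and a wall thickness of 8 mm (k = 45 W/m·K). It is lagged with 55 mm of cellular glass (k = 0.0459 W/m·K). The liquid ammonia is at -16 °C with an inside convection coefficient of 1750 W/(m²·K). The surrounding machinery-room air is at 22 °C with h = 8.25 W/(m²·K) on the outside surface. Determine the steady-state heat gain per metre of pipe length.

Treating each annulus and film as a series resistance:
R_inner film = 1/(h_i·2πr₁L) = 1/(1750×2π×0.035×1) = 0.002598 K/W
R_cast iron pipe wall = ln(43/35)/(2π×45×1) = 7.281×10^-4 K/W
R_cellular glass = ln(98/43)/(2π×0.0459×1) = 2.856 K/W
R_outer film = 1/(h_o·2πr_oL) = 1/(8.25×2π×0.098×1) = 0.1969 K/W
R_total = 3.057 K/W
Q = ΔT/R_total = 38/3.057

q′ ≈ 12.4 W/m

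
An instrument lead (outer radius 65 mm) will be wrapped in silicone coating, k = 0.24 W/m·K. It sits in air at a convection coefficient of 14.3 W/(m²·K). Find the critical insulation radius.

For a cylinder r_cr = k/h = 0.24/14.3
r_cr = 16.8 mm; since the bare radius (65 mm) is above r_cr, any added insulation will reduce heat loss.

r_cr ≈ 16.8 mm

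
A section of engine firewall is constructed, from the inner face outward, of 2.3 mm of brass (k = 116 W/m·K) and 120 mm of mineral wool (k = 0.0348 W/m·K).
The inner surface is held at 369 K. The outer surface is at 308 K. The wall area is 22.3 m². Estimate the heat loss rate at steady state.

Q ≈ 394 W

Treating each layer as a thermal resistance in series:
R_brass = L/(kA) = 0.0023/(116×22.3) = 8.891×10^-7 K/W
R_mineral wool = L/(kA) = 0.12/(0.0348×22.3) = 0.1546 K/W
R_total = 0.1546 K/W
Q = ΔT / R_total = 61 / 0.1546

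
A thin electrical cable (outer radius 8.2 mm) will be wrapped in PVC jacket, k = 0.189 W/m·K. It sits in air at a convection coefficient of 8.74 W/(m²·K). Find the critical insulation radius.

r_cr ≈ 21.6 mm

For a cylinder r_cr = k/h = 0.189/8.74
r_cr = 21.6 mm; since the bare radius (8.2 mm) is below r_cr, adding a thin layer of insulation will *increase* heat loss.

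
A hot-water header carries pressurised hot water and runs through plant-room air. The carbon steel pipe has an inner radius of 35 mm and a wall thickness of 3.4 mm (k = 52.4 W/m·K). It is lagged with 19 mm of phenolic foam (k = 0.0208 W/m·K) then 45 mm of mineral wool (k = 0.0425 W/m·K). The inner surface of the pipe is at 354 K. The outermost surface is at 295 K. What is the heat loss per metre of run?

q′ ≈ 11.3 W/m

Cylindrical conduction, so R = ln(r₂/r₁)/(2πkL) per layer, in series:
R_carbon steel pipe wall = ln(38.4/35)/(2π×52.4×1) = 2.816×10^-4 K/W
R_phenolic foam = ln(57.4/38.4)/(2π×0.0208×1) = 3.076 K/W
R_mineral wool = ln(102.4/57.4)/(2π×0.0425×1) = 2.168 K/W
R_total = 5.244 K/W
Q = ΔT/R_total = 59/5.244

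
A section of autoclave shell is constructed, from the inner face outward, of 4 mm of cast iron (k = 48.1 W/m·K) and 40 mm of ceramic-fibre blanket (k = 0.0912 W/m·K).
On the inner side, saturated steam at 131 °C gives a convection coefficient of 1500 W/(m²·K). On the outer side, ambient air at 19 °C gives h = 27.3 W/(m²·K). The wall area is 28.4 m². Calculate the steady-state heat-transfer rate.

Series thermal resistances:
R_inner film = 1/(h_i·A) = 1/(1500×28.4) = 2.347×10^-5 K/W
R_cast iron = L/(kA) = 0.004/(48.1×28.4) = 2.928×10^-6 K/W
R_ceramic-fibre blanket = L/(kA) = 0.04/(0.0912×28.4) = 0.01544 K/W
R_outer film = 1/(h_o·A) = 1/(27.3×28.4) = 0.00129 K/W
R_total = 0.01676 K/W
Q = ΔT / R_total = 112 / 0.01676

Q ≈ 6680 W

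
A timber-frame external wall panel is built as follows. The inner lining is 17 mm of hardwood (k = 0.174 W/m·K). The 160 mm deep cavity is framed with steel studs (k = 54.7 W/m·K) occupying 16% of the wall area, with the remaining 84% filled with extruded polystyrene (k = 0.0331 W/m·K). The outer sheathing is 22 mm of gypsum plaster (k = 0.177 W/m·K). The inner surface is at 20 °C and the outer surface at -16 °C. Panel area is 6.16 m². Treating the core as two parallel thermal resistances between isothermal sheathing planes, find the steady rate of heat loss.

Sheathing layers in series; stud and cavity paths in parallel between them.
R_inner = 0.017/(0.174×6.16) = 0.01586 K/W
R_stud  = 0.16/(54.7×0.16×6.16) = 0.002968 K/W
R_cav   = 0.16/(0.0331×0.84×6.16) = 0.9342 K/W
1/R_core = 1/R_stud + 1/R_cav → R_core = 0.002958 K/W
R_outer = 0.022/(0.177×6.16) = 0.02018 K/W
R_total = 0.039 K/W
Q = ΔT/R_total = 36/0.039

Q ≈ 923 W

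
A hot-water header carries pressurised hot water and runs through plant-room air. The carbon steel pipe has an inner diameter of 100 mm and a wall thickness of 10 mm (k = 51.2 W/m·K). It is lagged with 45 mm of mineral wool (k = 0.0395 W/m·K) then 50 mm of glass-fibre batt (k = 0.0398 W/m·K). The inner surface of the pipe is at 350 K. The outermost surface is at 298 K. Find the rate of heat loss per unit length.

For a radial system each layer contributes R = ln(r_out/r_in)/(2πkL); films add R = 1/(hA).
R_carbon steel pipe wall = ln(60/50)/(2π×51.2×1) = 5.667×10^-4 K/W
R_mineral wool = ln(105/60)/(2π×0.0395×1) = 2.255 K/W
R_glass-fibre batt = ln(155/105)/(2π×0.0398×1) = 1.557 K/W
R_total = 3.813 K/W
Q = ΔT/R_total = 52/3.813

q′ ≈ 13.6 W/m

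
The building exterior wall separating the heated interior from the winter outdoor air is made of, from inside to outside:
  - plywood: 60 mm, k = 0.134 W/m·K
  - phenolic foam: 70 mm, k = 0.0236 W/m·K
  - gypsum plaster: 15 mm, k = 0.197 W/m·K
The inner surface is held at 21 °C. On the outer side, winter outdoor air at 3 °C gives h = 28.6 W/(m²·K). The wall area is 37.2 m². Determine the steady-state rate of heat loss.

Q ≈ 190 W

Series thermal resistances:
R_plywood = L/(kA) = 0.06/(0.134×37.2) = 0.01204 K/W
R_phenolic foam = L/(kA) = 0.07/(0.0236×37.2) = 0.07973 K/W
R_gypsum plaster = L/(kA) = 0.015/(0.197×37.2) = 0.002047 K/W
R_outer film = 1/(h_o·A) = 1/(28.6×37.2) = 9.399×10^-4 K/W
R_total = 0.09476 K/W
Q = ΔT / R_total = 18 / 0.09476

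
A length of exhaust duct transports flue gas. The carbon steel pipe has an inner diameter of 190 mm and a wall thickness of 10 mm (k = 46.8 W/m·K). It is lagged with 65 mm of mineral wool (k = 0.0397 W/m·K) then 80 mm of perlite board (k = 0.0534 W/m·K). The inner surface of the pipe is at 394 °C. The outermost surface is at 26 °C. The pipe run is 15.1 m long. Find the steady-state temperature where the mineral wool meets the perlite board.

Radial resistances (cylindrical: R_cond = ln(r_o/r_i)/(2πkL), R_conv = 1/(h·2πrL)):
R_carbon steel pipe wall = ln(105/95)/(2π×46.8×15.1) = 2.254×10^-5 K/W
R_mineral wool = ln(170/105)/(2π×0.0397×15.1) = 0.1279 K/W
R_perlite board = ln(250/170)/(2π×0.0534×15.1) = 0.07612 K/W
R_total = 0.2041 K/W
Q = ΔT/R_total = 368/0.2041
Q = 1800 W
T_interface = T_inner − Q·ΣR(inner→interface) = 394 − 1800×0.1279

T ≈ 163 °C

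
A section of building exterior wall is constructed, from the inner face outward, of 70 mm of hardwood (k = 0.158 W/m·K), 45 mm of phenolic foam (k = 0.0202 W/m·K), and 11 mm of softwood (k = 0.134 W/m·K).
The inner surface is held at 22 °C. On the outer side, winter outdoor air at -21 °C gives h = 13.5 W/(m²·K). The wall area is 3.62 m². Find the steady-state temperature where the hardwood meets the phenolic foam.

T ≈ 15.3 °C

Treating each layer as a thermal resistance in series:
R_hardwood = L/(kA) = 0.07/(0.158×3.62) = 0.1224 K/W
R_phenolic foam = L/(kA) = 0.045/(0.0202×3.62) = 0.6154 K/W
R_softwood = L/(kA) = 0.011/(0.134×3.62) = 0.02268 K/W
R_outer film = 1/(h_o·A) = 1/(13.5×3.62) = 0.02046 K/W
R_total = 0.7809 K/W;  Q = ΔT/R_total = 43/0.7809 = 55.06 W
T_interface = T_inner − Q·ΣR(inner→interface) = 22 − 55.1×0.1224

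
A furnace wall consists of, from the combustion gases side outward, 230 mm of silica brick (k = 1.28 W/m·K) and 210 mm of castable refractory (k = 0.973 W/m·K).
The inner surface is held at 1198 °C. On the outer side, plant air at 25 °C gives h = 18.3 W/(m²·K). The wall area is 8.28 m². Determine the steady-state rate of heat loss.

Using the resistance-network approach (series):
R_silica brick = L/(kA) = 0.23/(1.28×8.28) = 0.0217 K/W
R_castable refractory = L/(kA) = 0.21/(0.973×8.28) = 0.02607 K/W
R_outer film = 1/(h_o·A) = 1/(18.3×8.28) = 0.0066 K/W
R_total = 0.05437 K/W
Q = ΔT / R_total = 1173 / 0.05437

Q ≈ 21600 W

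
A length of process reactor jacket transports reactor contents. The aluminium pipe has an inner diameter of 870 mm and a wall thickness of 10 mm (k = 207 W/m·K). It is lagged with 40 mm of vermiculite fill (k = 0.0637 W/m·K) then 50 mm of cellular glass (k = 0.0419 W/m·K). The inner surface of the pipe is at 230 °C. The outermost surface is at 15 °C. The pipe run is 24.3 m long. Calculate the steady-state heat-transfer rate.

For a radial system each layer contributes R = ln(r_out/r_in)/(2πkL); films add R = 1/(hA).
R_aluminium pipe wall = ln(445/435)/(2π×207×24.3) = 7.191×10^-7 K/W
R_vermiculite fill = ln(485/445)/(2π×0.0637×24.3) = 0.00885 K/W
R_cellular glass = ln(535/485)/(2π×0.0419×24.3) = 0.01534 K/W
R_total = 0.02419 K/W
Q = ΔT/R_total = 215/0.02419

Q ≈ 8890 W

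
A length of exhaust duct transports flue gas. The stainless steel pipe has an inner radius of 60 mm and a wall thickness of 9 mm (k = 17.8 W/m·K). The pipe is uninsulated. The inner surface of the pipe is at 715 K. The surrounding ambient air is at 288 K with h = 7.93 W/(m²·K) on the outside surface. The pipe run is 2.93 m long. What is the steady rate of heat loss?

Treating each annulus and film as a series resistance:
R_stainless steel pipe wall = ln(69/60)/(2π×17.8×2.93) = 4.265×10^-4 K/W
R_outer film = 1/(h_o·2πr_oL) = 1/(7.93×2π×0.069×2.93) = 0.09927 K/W
R_total = 0.0997 K/W
Q = ΔT/R_total = 427/0.0997

Q ≈ 4280 W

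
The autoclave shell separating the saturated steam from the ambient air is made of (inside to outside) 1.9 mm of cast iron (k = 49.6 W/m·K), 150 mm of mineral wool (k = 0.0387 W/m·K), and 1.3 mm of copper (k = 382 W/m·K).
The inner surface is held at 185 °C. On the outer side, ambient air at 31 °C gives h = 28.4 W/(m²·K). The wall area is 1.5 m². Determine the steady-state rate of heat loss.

Using the resistance-network approach (series):
R_cast iron = L/(kA) = 0.0019/(49.6×1.5) = 2.554×10^-5 K/W
R_mineral wool = L/(kA) = 0.15/(0.0387×1.5) = 2.584 K/W
R_copper = L/(kA) = 0.0013/(382×1.5) = 2.269×10^-6 K/W
R_outer film = 1/(h_o·A) = 1/(28.4×1.5) = 0.02347 K/W
R_total = 2.607 K/W
Q = ΔT / R_total = 154 / 2.607

Q ≈ 59.1 W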